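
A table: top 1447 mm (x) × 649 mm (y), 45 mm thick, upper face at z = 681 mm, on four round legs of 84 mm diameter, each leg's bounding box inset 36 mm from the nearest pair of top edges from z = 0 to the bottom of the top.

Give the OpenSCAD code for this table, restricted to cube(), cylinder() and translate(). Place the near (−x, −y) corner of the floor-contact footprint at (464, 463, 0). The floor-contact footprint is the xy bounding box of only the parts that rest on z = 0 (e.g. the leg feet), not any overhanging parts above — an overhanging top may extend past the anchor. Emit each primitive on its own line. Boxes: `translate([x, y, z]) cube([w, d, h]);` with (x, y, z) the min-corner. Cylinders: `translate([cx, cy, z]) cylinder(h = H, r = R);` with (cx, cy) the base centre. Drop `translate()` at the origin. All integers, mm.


translate([428, 427, 636]) cube([1447, 649, 45]);
translate([506, 505, 0]) cylinder(h = 636, r = 42);
translate([1797, 505, 0]) cylinder(h = 636, r = 42);
translate([506, 998, 0]) cylinder(h = 636, r = 42);
translate([1797, 998, 0]) cylinder(h = 636, r = 42);


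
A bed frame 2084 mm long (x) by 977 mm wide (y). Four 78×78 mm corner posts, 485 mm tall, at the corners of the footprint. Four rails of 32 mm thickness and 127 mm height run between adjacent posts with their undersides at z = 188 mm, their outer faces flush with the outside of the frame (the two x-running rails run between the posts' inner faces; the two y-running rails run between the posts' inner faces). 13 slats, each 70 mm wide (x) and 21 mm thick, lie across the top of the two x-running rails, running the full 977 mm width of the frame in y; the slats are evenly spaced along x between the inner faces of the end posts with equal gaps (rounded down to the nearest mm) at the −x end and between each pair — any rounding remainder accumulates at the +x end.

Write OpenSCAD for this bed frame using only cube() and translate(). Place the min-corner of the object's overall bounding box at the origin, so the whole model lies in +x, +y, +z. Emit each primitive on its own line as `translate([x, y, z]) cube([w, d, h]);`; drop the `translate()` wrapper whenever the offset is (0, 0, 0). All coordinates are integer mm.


cube([78, 78, 485]);
translate([0, 899, 0]) cube([78, 78, 485]);
translate([2006, 0, 0]) cube([78, 78, 485]);
translate([2006, 899, 0]) cube([78, 78, 485]);
translate([78, 0, 188]) cube([1928, 32, 127]);
translate([78, 945, 188]) cube([1928, 32, 127]);
translate([0, 78, 188]) cube([32, 821, 127]);
translate([2052, 78, 188]) cube([32, 821, 127]);
translate([150, 0, 315]) cube([70, 977, 21]);
translate([292, 0, 315]) cube([70, 977, 21]);
translate([434, 0, 315]) cube([70, 977, 21]);
translate([576, 0, 315]) cube([70, 977, 21]);
translate([718, 0, 315]) cube([70, 977, 21]);
translate([860, 0, 315]) cube([70, 977, 21]);
translate([1002, 0, 315]) cube([70, 977, 21]);
translate([1144, 0, 315]) cube([70, 977, 21]);
translate([1286, 0, 315]) cube([70, 977, 21]);
translate([1428, 0, 315]) cube([70, 977, 21]);
translate([1570, 0, 315]) cube([70, 977, 21]);
translate([1712, 0, 315]) cube([70, 977, 21]);
translate([1854, 0, 315]) cube([70, 977, 21]);


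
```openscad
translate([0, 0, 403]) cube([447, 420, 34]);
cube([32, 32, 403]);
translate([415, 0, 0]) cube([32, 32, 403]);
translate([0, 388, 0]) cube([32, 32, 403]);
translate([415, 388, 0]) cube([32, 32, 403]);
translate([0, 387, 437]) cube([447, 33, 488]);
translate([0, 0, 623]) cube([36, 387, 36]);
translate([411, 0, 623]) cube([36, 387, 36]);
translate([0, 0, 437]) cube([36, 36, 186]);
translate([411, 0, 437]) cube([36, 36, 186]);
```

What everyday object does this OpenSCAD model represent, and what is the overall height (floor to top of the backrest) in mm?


A chair. The overall height is 925 mm.

A slab on four corner posts with a tall panel at the back — a chair. The seat slab sits at z = 403 with thickness 34, and the 488 mm backrest starts at the seat top, so the overall height is 403 + 34 + 488 = 925 mm.


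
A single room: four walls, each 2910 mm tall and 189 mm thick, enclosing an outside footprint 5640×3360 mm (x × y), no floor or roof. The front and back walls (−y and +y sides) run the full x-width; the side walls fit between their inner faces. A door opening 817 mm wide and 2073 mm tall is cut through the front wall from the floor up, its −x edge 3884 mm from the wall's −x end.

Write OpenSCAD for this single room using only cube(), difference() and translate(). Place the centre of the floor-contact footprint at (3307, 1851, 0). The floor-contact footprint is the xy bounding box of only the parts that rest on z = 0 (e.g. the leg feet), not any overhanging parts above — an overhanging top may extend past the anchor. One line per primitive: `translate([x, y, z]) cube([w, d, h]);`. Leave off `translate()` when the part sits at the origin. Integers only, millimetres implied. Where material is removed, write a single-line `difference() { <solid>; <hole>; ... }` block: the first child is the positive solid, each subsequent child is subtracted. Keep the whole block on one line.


difference() { translate([487, 171, 0]) cube([5640, 189, 2910]); translate([4371, 171, 0]) cube([817, 189, 2073]); }
translate([487, 3342, 0]) cube([5640, 189, 2910]);
translate([487, 360, 0]) cube([189, 2982, 2910]);
translate([5938, 360, 0]) cube([189, 2982, 2910]);


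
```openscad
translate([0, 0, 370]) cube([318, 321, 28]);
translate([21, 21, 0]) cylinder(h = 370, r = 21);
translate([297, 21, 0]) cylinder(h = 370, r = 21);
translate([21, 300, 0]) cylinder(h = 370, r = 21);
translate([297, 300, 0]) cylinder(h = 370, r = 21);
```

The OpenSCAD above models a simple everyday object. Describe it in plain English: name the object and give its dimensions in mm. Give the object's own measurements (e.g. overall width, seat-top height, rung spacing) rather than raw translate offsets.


A four-legged stool. The seat is a 318×321×28 mm slab whose top surface is at z = 398 mm; four round legs, each 42 mm in diameter, run from the floor (z = 0) to the underside of the seat, each leg's axis is inset half a diameter from the nearest pair of seat edges (so the leg's bounding box is flush with the corner).


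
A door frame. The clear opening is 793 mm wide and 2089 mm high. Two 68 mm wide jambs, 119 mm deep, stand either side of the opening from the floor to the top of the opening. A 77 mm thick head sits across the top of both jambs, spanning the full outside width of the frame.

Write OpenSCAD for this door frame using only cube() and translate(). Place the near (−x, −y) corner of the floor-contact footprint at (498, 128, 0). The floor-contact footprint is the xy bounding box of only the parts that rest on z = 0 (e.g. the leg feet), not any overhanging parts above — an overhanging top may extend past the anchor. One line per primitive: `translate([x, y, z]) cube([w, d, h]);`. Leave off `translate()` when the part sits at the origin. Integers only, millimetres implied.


translate([498, 128, 0]) cube([68, 119, 2089]);
translate([1359, 128, 0]) cube([68, 119, 2089]);
translate([498, 128, 2089]) cube([929, 119, 77]);


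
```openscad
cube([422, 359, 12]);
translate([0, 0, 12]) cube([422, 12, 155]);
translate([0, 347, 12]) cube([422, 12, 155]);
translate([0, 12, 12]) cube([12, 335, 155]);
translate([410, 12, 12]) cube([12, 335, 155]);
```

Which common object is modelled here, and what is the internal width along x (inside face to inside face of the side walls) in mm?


An open box. The internal width is 398 mm.

A 422×359 base slab with four walls standing on it — an open box. The base is 422 mm wide and the walls are 12 mm thick, so the internal width is 422 − 2 × 12 = 398 mm.


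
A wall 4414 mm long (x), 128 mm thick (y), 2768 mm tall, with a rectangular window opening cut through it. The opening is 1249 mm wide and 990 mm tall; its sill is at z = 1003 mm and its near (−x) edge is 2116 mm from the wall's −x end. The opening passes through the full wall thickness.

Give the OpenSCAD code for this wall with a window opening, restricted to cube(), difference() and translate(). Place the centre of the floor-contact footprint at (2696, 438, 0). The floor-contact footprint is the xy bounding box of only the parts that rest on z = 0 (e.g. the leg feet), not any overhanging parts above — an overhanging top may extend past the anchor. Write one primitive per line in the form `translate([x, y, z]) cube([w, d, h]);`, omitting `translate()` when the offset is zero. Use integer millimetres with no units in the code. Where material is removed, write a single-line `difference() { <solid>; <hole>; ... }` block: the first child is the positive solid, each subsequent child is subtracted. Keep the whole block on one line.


difference() { translate([489, 374, 0]) cube([4414, 128, 2768]); translate([2605, 374, 1003]) cube([1249, 128, 990]); }


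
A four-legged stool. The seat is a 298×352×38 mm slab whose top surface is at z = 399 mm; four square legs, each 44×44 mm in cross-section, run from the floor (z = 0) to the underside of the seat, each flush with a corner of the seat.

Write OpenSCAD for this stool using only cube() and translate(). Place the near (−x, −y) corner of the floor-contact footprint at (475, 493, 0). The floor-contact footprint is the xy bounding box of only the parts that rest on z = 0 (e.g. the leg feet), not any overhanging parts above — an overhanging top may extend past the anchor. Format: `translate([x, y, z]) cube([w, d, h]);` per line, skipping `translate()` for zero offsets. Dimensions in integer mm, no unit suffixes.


translate([475, 493, 361]) cube([298, 352, 38]);
translate([475, 493, 0]) cube([44, 44, 361]);
translate([729, 493, 0]) cube([44, 44, 361]);
translate([475, 801, 0]) cube([44, 44, 361]);
translate([729, 801, 0]) cube([44, 44, 361]);


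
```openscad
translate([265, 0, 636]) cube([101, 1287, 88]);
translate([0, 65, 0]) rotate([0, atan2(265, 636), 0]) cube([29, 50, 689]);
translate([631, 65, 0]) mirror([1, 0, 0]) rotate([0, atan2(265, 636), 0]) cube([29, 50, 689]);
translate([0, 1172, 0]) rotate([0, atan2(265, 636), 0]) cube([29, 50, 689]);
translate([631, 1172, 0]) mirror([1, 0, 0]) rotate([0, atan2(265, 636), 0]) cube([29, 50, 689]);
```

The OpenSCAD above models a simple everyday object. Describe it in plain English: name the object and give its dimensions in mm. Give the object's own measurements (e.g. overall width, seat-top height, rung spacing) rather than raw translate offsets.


A sawhorse. A 101×1287×88 mm beam (x, y, z) sits on two A-frame leg pairs. Each pair is two raked legs of 29×50 mm section (50 mm along y) splaying symmetrically in x. Each leg rises 636 mm vertically over 265 mm of horizontal reach and is 689 mm long along its own axis. Every leg's outer bottom edge rests on the floor and its outer top edge meets a bottom edge of the beam — the left legs (tilting toward +x) meet the beam's −x bottom edge, the right legs (their mirror images, tilting toward −x) meet its +x bottom edge — so the leg tops tuck under the beam, the beam's underside is 636 mm above the floor, and the feet are 631 mm apart outside-to-outside with the beam centred between them. The two leg pairs are set in 65 mm from either end of the beam.


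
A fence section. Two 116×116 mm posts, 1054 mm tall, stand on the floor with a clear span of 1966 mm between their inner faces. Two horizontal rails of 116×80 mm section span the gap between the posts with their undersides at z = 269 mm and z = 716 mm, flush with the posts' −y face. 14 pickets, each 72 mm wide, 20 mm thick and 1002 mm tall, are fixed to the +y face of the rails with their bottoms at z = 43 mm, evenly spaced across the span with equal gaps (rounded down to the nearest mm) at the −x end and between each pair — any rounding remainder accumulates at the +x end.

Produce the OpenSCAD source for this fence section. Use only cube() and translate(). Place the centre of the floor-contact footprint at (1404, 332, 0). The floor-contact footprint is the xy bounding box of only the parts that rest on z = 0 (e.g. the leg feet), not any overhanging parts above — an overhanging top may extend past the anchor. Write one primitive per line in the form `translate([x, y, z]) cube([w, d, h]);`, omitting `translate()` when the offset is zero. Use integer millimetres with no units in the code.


translate([305, 274, 0]) cube([116, 116, 1054]);
translate([2387, 274, 0]) cube([116, 116, 1054]);
translate([421, 274, 269]) cube([1966, 116, 80]);
translate([421, 274, 716]) cube([1966, 116, 80]);
translate([484, 390, 43]) cube([72, 20, 1002]);
translate([619, 390, 43]) cube([72, 20, 1002]);
translate([754, 390, 43]) cube([72, 20, 1002]);
translate([889, 390, 43]) cube([72, 20, 1002]);
translate([1024, 390, 43]) cube([72, 20, 1002]);
translate([1159, 390, 43]) cube([72, 20, 1002]);
translate([1294, 390, 43]) cube([72, 20, 1002]);
translate([1429, 390, 43]) cube([72, 20, 1002]);
translate([1564, 390, 43]) cube([72, 20, 1002]);
translate([1699, 390, 43]) cube([72, 20, 1002]);
translate([1834, 390, 43]) cube([72, 20, 1002]);
translate([1969, 390, 43]) cube([72, 20, 1002]);
translate([2104, 390, 43]) cube([72, 20, 1002]);
translate([2239, 390, 43]) cube([72, 20, 1002]);


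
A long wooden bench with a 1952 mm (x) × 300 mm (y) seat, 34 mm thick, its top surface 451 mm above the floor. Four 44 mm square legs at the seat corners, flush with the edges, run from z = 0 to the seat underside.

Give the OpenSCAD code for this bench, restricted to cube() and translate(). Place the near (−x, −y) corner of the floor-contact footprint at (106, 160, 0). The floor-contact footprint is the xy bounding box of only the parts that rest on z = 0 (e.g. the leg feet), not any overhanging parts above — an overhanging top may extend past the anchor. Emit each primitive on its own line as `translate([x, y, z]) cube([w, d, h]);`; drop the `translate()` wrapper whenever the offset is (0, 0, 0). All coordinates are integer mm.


// leg_h = 451 − 34 = 417
translate([106, 160, 417]) cube([1952, 300, 34]);
translate([106, 160, 0]) cube([44, 44, 417]);
translate([106, 416, 0]) cube([44, 44, 417]);
translate([2014, 160, 0]) cube([44, 44, 417]);
translate([2014, 416, 0]) cube([44, 44, 417]);


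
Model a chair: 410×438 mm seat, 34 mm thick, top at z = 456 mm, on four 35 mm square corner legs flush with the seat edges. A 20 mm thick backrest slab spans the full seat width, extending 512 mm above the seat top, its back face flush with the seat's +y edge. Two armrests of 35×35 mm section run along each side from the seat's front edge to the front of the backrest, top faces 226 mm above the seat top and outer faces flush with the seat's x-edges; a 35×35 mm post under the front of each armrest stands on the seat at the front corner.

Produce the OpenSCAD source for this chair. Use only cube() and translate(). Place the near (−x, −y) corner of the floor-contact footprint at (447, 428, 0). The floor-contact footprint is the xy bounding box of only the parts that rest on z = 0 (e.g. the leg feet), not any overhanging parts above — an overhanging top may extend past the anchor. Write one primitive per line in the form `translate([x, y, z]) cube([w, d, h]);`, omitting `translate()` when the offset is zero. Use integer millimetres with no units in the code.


// leg_h = 456 - 34 = 422
// arm post h = 226 - 35 = 191
translate([447, 428, 422]) cube([410, 438, 34]);
translate([447, 428, 0]) cube([35, 35, 422]);
translate([822, 428, 0]) cube([35, 35, 422]);
translate([447, 831, 0]) cube([35, 35, 422]);
translate([822, 831, 0]) cube([35, 35, 422]);
translate([447, 846, 456]) cube([410, 20, 512]);
translate([447, 428, 647]) cube([35, 418, 35]);
translate([822, 428, 647]) cube([35, 418, 35]);
translate([447, 428, 456]) cube([35, 35, 191]);
translate([822, 428, 456]) cube([35, 35, 191]);


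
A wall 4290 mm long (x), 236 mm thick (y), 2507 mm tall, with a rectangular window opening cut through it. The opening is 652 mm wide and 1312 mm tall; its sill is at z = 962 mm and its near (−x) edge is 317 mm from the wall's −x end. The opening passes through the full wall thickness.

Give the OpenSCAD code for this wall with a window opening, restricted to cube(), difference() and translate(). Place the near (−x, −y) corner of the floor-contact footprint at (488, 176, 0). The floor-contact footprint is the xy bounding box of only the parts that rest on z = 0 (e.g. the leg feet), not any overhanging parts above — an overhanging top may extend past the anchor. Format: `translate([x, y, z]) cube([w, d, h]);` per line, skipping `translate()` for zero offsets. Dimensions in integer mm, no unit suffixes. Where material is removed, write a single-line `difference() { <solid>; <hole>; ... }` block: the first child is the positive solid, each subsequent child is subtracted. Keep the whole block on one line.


difference() { translate([488, 176, 0]) cube([4290, 236, 2507]); translate([805, 176, 962]) cube([652, 236, 1312]); }


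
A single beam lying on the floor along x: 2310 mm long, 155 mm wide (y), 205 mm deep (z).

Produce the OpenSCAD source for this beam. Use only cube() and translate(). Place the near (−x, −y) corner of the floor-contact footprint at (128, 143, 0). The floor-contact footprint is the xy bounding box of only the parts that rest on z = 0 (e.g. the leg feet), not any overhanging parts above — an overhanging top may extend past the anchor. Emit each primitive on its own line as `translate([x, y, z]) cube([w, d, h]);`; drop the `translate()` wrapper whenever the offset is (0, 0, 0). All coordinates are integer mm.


translate([128, 143, 0]) cube([2310, 155, 205]);


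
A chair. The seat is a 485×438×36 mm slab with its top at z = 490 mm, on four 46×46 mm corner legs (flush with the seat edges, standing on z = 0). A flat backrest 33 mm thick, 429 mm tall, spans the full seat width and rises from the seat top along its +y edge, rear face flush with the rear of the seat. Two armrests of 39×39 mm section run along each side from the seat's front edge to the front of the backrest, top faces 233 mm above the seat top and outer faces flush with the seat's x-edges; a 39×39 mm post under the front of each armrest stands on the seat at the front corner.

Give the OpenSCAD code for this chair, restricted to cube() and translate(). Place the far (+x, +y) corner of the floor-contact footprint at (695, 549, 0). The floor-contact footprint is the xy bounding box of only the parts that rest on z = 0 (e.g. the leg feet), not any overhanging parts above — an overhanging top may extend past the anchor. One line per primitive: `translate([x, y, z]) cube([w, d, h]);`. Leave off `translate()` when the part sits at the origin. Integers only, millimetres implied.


// leg_h = 490 - 36 = 454
// arm post h = 233 - 39 = 194
translate([210, 111, 454]) cube([485, 438, 36]);
translate([210, 111, 0]) cube([46, 46, 454]);
translate([649, 111, 0]) cube([46, 46, 454]);
translate([210, 503, 0]) cube([46, 46, 454]);
translate([649, 503, 0]) cube([46, 46, 454]);
translate([210, 516, 490]) cube([485, 33, 429]);
translate([210, 111, 684]) cube([39, 405, 39]);
translate([656, 111, 684]) cube([39, 405, 39]);
translate([210, 111, 490]) cube([39, 39, 194]);
translate([656, 111, 490]) cube([39, 39, 194]);


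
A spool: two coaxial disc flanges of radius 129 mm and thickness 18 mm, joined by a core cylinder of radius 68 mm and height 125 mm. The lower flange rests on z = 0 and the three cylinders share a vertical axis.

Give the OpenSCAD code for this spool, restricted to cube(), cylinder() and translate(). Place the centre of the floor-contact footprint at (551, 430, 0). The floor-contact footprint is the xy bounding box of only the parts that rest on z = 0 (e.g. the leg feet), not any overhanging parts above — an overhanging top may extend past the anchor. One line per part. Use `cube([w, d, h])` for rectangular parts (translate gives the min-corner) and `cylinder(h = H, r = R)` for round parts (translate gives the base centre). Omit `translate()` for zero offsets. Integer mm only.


translate([551, 430, 0]) cylinder(h = 18, r = 129);
translate([551, 430, 18]) cylinder(h = 125, r = 68);
translate([551, 430, 143]) cylinder(h = 18, r = 129);


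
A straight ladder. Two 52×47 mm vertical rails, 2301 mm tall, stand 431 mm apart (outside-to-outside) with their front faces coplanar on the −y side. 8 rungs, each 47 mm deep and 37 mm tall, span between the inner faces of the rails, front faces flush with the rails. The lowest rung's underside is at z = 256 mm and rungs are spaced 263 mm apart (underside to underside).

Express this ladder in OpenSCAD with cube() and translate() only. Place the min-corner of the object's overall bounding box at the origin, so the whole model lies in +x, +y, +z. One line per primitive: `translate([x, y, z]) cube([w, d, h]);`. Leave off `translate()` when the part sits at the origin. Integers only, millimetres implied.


cube([52, 47, 2301]);
translate([379, 0, 0]) cube([52, 47, 2301]);
translate([52, 0, 256]) cube([327, 47, 37]);
translate([52, 0, 519]) cube([327, 47, 37]);
translate([52, 0, 782]) cube([327, 47, 37]);
translate([52, 0, 1045]) cube([327, 47, 37]);
translate([52, 0, 1308]) cube([327, 47, 37]);
translate([52, 0, 1571]) cube([327, 47, 37]);
translate([52, 0, 1834]) cube([327, 47, 37]);
translate([52, 0, 2097]) cube([327, 47, 37]);


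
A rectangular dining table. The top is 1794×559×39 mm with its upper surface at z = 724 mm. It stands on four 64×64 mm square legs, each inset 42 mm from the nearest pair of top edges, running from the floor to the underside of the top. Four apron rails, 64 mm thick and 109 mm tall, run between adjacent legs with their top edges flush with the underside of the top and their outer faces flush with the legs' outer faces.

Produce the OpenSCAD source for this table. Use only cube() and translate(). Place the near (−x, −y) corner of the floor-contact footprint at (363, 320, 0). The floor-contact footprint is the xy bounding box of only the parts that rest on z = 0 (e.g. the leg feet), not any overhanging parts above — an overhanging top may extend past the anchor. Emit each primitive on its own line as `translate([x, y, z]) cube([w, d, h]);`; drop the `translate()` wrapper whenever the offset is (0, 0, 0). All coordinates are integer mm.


translate([321, 278, 685]) cube([1794, 559, 39]);
translate([363, 320, 0]) cube([64, 64, 685]);
translate([2009, 320, 0]) cube([64, 64, 685]);
translate([363, 731, 0]) cube([64, 64, 685]);
translate([2009, 731, 0]) cube([64, 64, 685]);
translate([427, 320, 576]) cube([1582, 64, 109]);
translate([427, 731, 576]) cube([1582, 64, 109]);
translate([363, 384, 576]) cube([64, 347, 109]);
translate([2009, 384, 576]) cube([64, 347, 109]);


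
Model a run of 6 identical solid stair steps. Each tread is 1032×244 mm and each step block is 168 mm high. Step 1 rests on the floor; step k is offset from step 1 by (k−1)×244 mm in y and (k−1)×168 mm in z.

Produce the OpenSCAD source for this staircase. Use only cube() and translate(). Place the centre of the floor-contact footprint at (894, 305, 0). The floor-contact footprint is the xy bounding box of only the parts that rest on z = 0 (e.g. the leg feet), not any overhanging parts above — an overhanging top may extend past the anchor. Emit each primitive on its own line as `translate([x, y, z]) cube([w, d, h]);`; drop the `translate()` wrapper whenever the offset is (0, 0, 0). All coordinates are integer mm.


translate([378, 183, 0]) cube([1032, 244, 168]);
translate([378, 427, 168]) cube([1032, 244, 168]);
translate([378, 671, 336]) cube([1032, 244, 168]);
translate([378, 915, 504]) cube([1032, 244, 168]);
translate([378, 1159, 672]) cube([1032, 244, 168]);
translate([378, 1403, 840]) cube([1032, 244, 168]);


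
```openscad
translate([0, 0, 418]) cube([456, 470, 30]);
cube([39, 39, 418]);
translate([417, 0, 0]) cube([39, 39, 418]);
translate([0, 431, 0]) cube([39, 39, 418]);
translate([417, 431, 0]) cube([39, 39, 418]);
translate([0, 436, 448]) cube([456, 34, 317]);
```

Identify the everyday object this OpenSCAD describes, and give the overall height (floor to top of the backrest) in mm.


A chair. The overall height is 765 mm.

A slab on four corner posts with a tall panel at the back — a chair. The seat slab sits at z = 418 with thickness 30, and the 317 mm backrest starts at the seat top, so the overall height is 418 + 30 + 317 = 765 mm.


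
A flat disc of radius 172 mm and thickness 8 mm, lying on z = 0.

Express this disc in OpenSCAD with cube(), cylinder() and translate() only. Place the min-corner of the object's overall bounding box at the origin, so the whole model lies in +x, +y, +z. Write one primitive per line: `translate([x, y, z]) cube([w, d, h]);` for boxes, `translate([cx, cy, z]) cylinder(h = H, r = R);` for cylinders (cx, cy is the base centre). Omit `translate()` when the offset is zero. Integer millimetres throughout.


translate([172, 172, 0]) cylinder(h = 8, r = 172);


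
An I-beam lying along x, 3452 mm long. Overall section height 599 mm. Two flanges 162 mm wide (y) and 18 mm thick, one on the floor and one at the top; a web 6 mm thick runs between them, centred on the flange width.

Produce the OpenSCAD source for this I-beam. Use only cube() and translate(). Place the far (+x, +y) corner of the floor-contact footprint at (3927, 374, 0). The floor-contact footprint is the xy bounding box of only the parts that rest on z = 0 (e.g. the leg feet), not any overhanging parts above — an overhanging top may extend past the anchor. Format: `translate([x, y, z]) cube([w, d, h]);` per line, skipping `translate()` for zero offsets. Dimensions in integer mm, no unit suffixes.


translate([475, 212, 0]) cube([3452, 162, 18]);
translate([475, 290, 18]) cube([3452, 6, 563]);
translate([475, 212, 581]) cube([3452, 162, 18]);


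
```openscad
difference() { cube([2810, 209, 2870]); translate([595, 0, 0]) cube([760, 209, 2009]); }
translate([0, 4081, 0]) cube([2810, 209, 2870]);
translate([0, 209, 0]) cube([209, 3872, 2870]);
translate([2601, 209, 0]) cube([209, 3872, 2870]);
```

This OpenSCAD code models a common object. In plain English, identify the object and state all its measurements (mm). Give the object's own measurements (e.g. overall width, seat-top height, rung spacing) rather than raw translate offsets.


A single room: four walls, each 2870 mm tall and 209 mm thick, enclosing an outside footprint 2810×4290 mm (x × y), no floor or roof. The front and back walls (−y and +y sides) run the full x-width; the side walls fit between their inner faces. A door opening 760 mm wide and 2009 mm tall is cut through the front wall from the floor up, its −x edge 595 mm from the wall's −x end.


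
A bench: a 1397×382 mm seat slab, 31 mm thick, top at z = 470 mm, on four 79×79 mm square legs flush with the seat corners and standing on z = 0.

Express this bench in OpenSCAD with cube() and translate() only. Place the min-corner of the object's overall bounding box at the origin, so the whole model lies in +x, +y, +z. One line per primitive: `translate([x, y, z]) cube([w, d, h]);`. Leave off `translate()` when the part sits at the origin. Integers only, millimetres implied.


translate([0, 0, 439]) cube([1397, 382, 31]);
cube([79, 79, 439]);
translate([0, 303, 0]) cube([79, 79, 439]);
translate([1318, 0, 0]) cube([79, 79, 439]);
translate([1318, 303, 0]) cube([79, 79, 439]);


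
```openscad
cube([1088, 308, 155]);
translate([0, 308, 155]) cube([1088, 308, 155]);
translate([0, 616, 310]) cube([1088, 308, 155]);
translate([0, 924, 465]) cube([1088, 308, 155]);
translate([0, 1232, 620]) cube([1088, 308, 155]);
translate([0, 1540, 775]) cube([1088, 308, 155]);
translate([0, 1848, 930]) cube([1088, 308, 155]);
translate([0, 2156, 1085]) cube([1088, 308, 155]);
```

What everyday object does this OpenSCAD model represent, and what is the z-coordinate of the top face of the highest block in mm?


A staircase. The total rise is 1240 mm.

8 identical blocks, each offset up and back from the previous — a staircase. Each step is 155 mm tall and there are 8 of them, so the total rise is 8 × 155 = 1240 mm.


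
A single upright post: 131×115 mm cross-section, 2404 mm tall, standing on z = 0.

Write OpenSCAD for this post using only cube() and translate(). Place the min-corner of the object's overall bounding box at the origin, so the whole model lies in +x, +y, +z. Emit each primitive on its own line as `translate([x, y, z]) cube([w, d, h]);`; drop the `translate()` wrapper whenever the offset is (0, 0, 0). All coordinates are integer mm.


cube([131, 115, 2404]);


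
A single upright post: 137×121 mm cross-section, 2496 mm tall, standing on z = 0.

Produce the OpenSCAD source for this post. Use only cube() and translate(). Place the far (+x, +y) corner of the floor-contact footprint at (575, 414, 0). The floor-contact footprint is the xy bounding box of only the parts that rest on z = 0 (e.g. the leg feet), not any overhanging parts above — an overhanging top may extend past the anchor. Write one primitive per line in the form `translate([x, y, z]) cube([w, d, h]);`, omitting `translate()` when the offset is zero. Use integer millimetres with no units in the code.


translate([438, 293, 0]) cube([137, 121, 2496]);


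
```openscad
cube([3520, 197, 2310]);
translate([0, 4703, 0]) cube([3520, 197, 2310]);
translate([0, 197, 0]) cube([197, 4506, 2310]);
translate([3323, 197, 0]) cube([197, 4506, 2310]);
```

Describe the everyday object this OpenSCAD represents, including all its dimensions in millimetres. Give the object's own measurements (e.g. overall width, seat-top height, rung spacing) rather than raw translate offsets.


The wall frame of a small rectangular building: four walls, each 2310 mm tall and 197 mm thick, enclosing a footprint 3520 mm (x) by 4900 mm (y) outside-to-outside, with no floor or roof. The front and back walls (the −y and +y sides) span the full width; the two side walls fit between them.


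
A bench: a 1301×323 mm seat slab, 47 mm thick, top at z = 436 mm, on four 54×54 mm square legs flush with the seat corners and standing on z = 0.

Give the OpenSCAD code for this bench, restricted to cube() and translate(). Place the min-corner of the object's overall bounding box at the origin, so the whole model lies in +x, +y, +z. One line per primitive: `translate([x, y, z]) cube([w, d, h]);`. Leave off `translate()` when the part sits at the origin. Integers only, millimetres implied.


// leg_h = 436 − 47 = 389
translate([0, 0, 389]) cube([1301, 323, 47]);
cube([54, 54, 389]);
translate([0, 269, 0]) cube([54, 54, 389]);
translate([1247, 0, 0]) cube([54, 54, 389]);
translate([1247, 269, 0]) cube([54, 54, 389]);


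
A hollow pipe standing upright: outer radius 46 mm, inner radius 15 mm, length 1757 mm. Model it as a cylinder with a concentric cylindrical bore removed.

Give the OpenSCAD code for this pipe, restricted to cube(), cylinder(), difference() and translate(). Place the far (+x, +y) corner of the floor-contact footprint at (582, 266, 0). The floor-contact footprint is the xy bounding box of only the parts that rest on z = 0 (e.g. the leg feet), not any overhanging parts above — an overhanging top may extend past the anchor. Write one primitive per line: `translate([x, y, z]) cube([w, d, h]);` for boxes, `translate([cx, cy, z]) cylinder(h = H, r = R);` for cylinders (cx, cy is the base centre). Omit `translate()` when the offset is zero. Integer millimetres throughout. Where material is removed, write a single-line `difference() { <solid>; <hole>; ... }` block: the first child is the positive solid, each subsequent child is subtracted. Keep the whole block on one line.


difference() { translate([536, 220, 0]) cylinder(h = 1757, r = 46); translate([536, 220, 0]) cylinder(h = 1757, r = 15); }


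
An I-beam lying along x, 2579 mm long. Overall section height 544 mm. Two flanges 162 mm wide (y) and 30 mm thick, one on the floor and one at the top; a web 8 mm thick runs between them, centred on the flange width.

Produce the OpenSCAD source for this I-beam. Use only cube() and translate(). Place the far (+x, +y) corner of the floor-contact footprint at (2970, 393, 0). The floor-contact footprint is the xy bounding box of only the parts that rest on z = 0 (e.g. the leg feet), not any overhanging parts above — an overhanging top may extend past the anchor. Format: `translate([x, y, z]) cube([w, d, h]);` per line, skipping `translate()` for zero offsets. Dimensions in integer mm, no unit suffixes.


translate([391, 231, 0]) cube([2579, 162, 30]);
translate([391, 308, 30]) cube([2579, 8, 484]);
translate([391, 231, 514]) cube([2579, 162, 30]);


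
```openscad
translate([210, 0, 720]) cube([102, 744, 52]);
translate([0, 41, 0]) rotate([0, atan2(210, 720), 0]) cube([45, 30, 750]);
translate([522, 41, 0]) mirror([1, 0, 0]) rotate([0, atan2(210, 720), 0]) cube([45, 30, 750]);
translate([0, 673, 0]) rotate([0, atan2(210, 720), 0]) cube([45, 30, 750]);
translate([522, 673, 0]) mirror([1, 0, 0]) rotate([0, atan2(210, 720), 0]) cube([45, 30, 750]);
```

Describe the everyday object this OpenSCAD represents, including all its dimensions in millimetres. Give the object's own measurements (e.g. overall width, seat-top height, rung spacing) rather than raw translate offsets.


A sawhorse. A 102×744×52 mm beam (x, y, z) sits on two A-frame leg pairs. Each pair is two raked legs of 45×30 mm section (30 mm along y) splaying symmetrically in x. Each leg rises 720 mm vertically over 210 mm of horizontal reach and is 750 mm long along its own axis. Every leg's outer bottom edge rests on the floor and its outer top edge meets a bottom edge of the beam — the left legs (tilting toward +x) meet the beam's −x bottom edge, the right legs (their mirror images, tilting toward −x) meet its +x bottom edge — so the leg tops tuck under the beam, the beam's underside is 720 mm above the floor, and the feet are 522 mm apart outside-to-outside with the beam centred between them. The two leg pairs are set in 41 mm from either end of the beam.


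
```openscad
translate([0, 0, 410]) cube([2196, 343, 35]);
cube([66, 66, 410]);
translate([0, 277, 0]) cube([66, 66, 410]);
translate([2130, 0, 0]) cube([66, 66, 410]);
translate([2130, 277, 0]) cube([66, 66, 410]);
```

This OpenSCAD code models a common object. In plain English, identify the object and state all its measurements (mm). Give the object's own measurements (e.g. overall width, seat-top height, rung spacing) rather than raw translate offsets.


A bench: a 2196×343 mm seat slab, 35 mm thick, top at z = 445 mm, on four 66×66 mm square legs flush with the seat corners and standing on z = 0.


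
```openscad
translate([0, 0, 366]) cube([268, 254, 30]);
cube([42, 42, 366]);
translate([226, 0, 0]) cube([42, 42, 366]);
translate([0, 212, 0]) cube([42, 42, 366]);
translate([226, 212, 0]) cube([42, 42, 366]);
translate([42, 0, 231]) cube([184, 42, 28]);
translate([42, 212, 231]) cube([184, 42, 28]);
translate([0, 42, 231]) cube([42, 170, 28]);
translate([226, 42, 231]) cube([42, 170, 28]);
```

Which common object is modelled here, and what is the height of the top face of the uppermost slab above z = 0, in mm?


A stool. The seat height is 396 mm.

A 268×254×30 slab at z = 366 on four corner posts — a stool. The seat top is 366 + 30 = 396 mm.


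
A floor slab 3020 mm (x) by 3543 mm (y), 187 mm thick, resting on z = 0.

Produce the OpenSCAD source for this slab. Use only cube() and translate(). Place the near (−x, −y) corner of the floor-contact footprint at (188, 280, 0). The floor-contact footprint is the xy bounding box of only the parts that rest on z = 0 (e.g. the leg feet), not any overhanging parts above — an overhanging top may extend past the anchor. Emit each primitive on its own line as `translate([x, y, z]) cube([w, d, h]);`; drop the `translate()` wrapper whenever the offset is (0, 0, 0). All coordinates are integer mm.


translate([188, 280, 0]) cube([3020, 3543, 187]);


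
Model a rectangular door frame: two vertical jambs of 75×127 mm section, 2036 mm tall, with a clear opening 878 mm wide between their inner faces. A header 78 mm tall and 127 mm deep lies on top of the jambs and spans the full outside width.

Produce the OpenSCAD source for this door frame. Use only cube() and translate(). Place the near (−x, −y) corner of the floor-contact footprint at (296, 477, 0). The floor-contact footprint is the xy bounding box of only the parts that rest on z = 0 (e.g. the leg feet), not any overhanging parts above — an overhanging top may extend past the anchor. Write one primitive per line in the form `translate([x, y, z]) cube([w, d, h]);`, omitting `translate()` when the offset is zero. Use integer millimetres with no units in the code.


translate([296, 477, 0]) cube([75, 127, 2036]);
translate([1249, 477, 0]) cube([75, 127, 2036]);
translate([296, 477, 2036]) cube([1028, 127, 78]);


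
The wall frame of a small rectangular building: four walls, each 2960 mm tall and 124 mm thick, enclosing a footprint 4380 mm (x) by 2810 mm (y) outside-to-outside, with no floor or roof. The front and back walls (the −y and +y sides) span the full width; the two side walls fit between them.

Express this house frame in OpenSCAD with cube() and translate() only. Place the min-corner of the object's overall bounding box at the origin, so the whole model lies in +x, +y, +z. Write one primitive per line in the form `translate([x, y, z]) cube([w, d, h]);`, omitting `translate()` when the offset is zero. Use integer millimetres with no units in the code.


cube([4380, 124, 2960]);
translate([0, 2686, 0]) cube([4380, 124, 2960]);
translate([0, 124, 0]) cube([124, 2562, 2960]);
translate([4256, 124, 0]) cube([124, 2562, 2960]);


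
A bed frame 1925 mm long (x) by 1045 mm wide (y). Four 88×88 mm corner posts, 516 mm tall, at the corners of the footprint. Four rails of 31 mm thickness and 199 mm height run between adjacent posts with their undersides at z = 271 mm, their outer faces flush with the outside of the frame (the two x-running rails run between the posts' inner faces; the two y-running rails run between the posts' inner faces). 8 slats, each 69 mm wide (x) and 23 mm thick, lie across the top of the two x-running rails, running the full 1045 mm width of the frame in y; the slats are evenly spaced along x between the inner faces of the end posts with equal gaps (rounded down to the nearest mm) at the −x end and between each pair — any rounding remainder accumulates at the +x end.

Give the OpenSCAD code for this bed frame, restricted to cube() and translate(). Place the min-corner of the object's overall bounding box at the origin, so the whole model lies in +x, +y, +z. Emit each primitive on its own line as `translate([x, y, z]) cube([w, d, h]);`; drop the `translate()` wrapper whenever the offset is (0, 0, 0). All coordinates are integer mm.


cube([88, 88, 516]);
translate([0, 957, 0]) cube([88, 88, 516]);
translate([1837, 0, 0]) cube([88, 88, 516]);
translate([1837, 957, 0]) cube([88, 88, 516]);
translate([88, 0, 271]) cube([1749, 31, 199]);
translate([88, 1014, 271]) cube([1749, 31, 199]);
translate([0, 88, 271]) cube([31, 869, 199]);
translate([1894, 88, 271]) cube([31, 869, 199]);
translate([221, 0, 470]) cube([69, 1045, 23]);
translate([423, 0, 470]) cube([69, 1045, 23]);
translate([625, 0, 470]) cube([69, 1045, 23]);
translate([827, 0, 470]) cube([69, 1045, 23]);
translate([1029, 0, 470]) cube([69, 1045, 23]);
translate([1231, 0, 470]) cube([69, 1045, 23]);
translate([1433, 0, 470]) cube([69, 1045, 23]);
translate([1635, 0, 470]) cube([69, 1045, 23]);


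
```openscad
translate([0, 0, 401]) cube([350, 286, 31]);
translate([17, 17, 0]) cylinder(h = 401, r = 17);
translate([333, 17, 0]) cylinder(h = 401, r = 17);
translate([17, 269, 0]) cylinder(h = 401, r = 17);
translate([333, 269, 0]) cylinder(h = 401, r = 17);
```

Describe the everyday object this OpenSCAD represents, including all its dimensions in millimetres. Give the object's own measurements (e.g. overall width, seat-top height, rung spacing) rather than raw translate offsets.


A four-legged stool. The seat is a 350×286×31 mm slab whose top surface is at z = 432 mm; four round legs, each 34 mm in diameter, run from the floor (z = 0) to the underside of the seat, each leg's axis is inset half a diameter from the nearest pair of seat edges (so the leg's bounding box is flush with the corner).
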